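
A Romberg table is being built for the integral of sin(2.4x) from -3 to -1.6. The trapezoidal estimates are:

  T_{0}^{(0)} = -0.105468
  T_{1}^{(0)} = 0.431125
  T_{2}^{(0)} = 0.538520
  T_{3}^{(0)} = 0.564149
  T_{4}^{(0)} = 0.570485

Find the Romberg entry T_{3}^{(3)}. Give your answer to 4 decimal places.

Richardson extrapolation on the trapezoidal column (denominator 4−1=3):
T_{1}^{(1)} = 0.431125 + (0.431125 − (-0.105468))/3 = 0.609989
T_{2}^{(1)} = (4·0.538520 − 0.431125) / 3 = 0.574318
T_{3}^{(1)} = (4·0.564149 − 0.538520) / 3 = 0.572692
T_{2}^{(2)} = 0.574318 + (0.574318 − 0.609989)/15 = 0.571940
T_{3}^{(2)} = 0.572692 + (0.572692 − 0.574318)/15 = 0.572584
T_{3}^{(3)} = 0.572584 + (0.572584 − 0.571940)/63 = 0.572594
(Column j=1 coincides with Simpson's rule on the same nodes.)

0.5726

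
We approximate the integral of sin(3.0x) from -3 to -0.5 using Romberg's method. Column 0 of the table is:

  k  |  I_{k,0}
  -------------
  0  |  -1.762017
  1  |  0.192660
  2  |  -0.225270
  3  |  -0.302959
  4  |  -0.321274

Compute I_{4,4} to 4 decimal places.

Richardson extrapolation on the trapezoidal column (denominator 4−1=3):
I_{1,1} = (4·0.192660 − (-1.762017)) / 3 = 0.844219
I_{2,1} = -0.225270 + (-0.225270 − 0.192660)/3 = -0.364580
I_{3,1} = (4·(-0.302959) − (-0.225270)) / 3 = -0.328855
I_{4,1} = (4·(-0.321274) − (-0.302959)) / 3 = -0.327379
I_{2,2} = (16·(-0.364580) − 0.844219) / 15 = -0.445167
I_{3,2} = (16·(-0.328855) − (-0.364580)) / 15 = -0.326473
I_{4,2} = (16·(-0.327379) − (-0.328855)) / 15 = -0.327281
I_{3,3} = -0.326473 + (-0.326473 − (-0.445167))/63 = -0.324589
I_{4,3} = -0.327281 + (-0.327281 − (-0.326473))/63 = -0.327294
I_{4,4} = -0.327294 + (-0.327294 − (-0.324589))/255 = -0.327305

-0.3273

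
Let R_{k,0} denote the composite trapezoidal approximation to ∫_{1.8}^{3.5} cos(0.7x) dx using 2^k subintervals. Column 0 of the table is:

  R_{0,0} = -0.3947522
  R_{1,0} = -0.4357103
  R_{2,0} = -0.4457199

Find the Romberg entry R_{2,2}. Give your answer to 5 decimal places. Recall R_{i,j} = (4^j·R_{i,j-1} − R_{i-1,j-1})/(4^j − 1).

-0.44904

R_{1,1} = (4·(-0.4357103) − (-0.3947522)) / 3 = -0.4493630
R_{2,1} = (4·(-0.4457199) − (-0.4357103)) / 3 = -0.4490564
R_{2,2} = -0.4490564 + (-0.4490564 − (-0.4493630))/15 = -0.4490360
(Column j=1 coincides with Simpson's rule on the same nodes.)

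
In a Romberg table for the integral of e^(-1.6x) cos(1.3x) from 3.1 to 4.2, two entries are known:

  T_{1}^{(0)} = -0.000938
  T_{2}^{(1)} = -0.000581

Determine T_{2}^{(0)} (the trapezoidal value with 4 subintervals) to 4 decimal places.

-0.0007

From T_{2}^{(1)} = (4·T_{2}^{(0)} − T_{1}^{(0)})/3, solve for T_{2}^{(0)}:
4·T_{2}^{(0)} = 3·(-0.000581) + (-0.000938) = -0.002681
T_{2}^{(0)} = -0.000670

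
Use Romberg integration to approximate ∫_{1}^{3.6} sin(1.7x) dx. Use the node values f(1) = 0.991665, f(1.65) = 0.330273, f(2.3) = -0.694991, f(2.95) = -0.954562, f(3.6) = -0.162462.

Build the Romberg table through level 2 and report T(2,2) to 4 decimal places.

T(0,0) (trapezoid, 1 panel, h=2.6000): 1.077964
T(1,0) (trapezoid, 2 panels, h=1.3000): -0.364506
T(2,0) (trapezoid, 4 panels, h=0.6500): -0.588041
T(1,1) = -0.364506 + (-0.364506 − 1.077964)/3 = -0.845329
T(2,1) = -0.588041 + (-0.588041 − (-0.364506))/3 = -0.662553
T(2,2) = -0.662553 + (-0.662553 − (-0.845329))/15 = -0.650368

-0.6504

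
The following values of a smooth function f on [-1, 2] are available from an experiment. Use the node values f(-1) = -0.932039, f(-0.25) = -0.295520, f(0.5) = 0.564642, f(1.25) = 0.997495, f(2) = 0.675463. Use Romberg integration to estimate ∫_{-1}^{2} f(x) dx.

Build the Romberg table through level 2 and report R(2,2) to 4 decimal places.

0.9148

R(0,0) (trapezoid, 1 panel, h=3.0000): -0.384864
R(1,0) (trapezoid, 2 panels, h=1.5000): 0.654531
R(2,0) (trapezoid, 4 panels, h=0.7500): 0.853747
R(1,1) = 0.654531 + (0.654531 − (-0.384864))/3 = 1.000996
R(2,1) = 0.853747 + (0.853747 − 0.654531)/3 = 0.920152
R(2,2) = 0.920152 + (0.920152 − 1.000996)/15 = 0.914762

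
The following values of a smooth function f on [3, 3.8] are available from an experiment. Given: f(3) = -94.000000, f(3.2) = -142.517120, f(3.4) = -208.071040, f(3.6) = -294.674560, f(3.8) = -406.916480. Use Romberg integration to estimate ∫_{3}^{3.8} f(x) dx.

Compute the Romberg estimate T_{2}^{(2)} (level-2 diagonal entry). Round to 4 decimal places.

T_{0}^{(0)} (trapezoid, 1 panel, h=0.8000): -200.366592
T_{1}^{(0)} (trapezoid, 2 panels, h=0.4000): -183.411712
T_{2}^{(0)} (trapezoid, 4 panels, h=0.2000): -179.144192
T_{1}^{(1)} = -183.411712 + (-183.411712 − (-200.366592))/3 = -177.760085
T_{2}^{(1)} = -179.144192 + (-179.144192 − (-183.411712))/3 = -177.721685
T_{2}^{(2)} = -177.721685 + (-177.721685 − (-177.760085))/15 = -177.719125

-177.7191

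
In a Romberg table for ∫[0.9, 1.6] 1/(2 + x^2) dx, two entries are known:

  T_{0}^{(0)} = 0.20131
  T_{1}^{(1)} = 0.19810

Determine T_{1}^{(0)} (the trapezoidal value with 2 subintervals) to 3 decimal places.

From T_{1}^{(1)} = (4·T_{1}^{(0)} − T_{0}^{(0)})/3, solve for T_{1}^{(0)}:
4·T_{1}^{(0)} = 3·0.19810 + 0.20131 = 0.79561
T_{1}^{(0)} = 0.19890

0.199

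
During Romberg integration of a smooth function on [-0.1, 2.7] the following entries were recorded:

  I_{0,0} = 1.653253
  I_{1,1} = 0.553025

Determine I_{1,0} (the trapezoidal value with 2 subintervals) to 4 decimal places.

From I_{1,1} = (4·I_{1,0} − I_{0,0})/3, solve for I_{1,0}:
4·I_{1,0} = 3·0.553025 + 1.653253 = 3.312328
I_{1,0} = 0.828082

0.8281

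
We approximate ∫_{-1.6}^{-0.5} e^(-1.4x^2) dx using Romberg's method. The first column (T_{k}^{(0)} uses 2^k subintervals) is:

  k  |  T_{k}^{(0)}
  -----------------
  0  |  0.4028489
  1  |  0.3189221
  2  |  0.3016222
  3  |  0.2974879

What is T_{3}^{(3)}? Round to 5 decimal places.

0.29613

Richardson extrapolation on the trapezoidal column (denominator 4−1=3):
T_{1}^{(1)} = 0.3189221 + (0.3189221 − 0.4028489)/3 = 0.2909465
T_{2}^{(1)} = (4·0.3016222 − 0.3189221) / 3 = 0.2958556
T_{3}^{(1)} = (4·0.2974879 − 0.3016222) / 3 = 0.2961098
T_{2}^{(2)} = 0.2958556 + (0.2958556 − 0.2909465)/15 = 0.2961829
T_{3}^{(2)} = (16·0.2961098 − 0.2958556) / 15 = 0.2961267
T_{3}^{(3)} = 0.2961267 + (0.2961267 − 0.2961829)/63 = 0.2961258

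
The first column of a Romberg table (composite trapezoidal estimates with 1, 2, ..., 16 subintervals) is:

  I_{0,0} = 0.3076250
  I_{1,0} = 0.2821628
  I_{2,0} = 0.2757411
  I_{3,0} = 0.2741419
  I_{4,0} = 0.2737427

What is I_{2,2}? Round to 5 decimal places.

I_{1,1} = 0.2821628 + (0.2821628 − 0.3076250)/3 = 0.2736754
I_{2,1} = 0.2757411 + (0.2757411 − 0.2821628)/3 = 0.2736005
I_{2,2} = (16·0.2736005 − 0.2736754) / 15 = 0.2735955

0.27360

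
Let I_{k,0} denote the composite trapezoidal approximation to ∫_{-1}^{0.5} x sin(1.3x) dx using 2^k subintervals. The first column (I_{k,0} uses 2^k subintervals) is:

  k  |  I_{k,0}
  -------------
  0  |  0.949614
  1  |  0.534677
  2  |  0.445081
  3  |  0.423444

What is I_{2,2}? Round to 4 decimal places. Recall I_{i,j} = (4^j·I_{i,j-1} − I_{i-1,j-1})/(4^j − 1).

Richardson extrapolation on the trapezoidal column (denominator 4−1=3):
I_{1,1} = (4·0.534677 − 0.949614) / 3 = 0.396365
I_{2,1} = (4·0.445081 − 0.534677) / 3 = 0.415216
I_{2,2} = (16·0.415216 − 0.396365) / 15 = 0.416473
(Column j=1 coincides with Simpson's rule on the same nodes.)

0.4165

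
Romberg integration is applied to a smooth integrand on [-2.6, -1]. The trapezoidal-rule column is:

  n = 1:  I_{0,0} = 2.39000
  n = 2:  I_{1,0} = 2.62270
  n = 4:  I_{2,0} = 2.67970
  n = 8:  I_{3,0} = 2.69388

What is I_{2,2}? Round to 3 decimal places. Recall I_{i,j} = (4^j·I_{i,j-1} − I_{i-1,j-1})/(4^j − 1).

2.699

I_{1,1} = (4·2.62270 − 2.39000) / 3 = 2.70027
I_{2,1} = 2.67970 + (2.67970 − 2.62270)/3 = 2.69870
I_{2,2} = (16·2.69870 − 2.70027) / 15 = 2.69860
(Column j=1 coincides with Simpson's rule on the same nodes.)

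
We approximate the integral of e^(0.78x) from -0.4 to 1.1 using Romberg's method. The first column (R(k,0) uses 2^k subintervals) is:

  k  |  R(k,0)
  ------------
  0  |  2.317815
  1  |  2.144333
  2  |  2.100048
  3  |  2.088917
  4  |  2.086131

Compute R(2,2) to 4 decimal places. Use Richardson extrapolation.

2.0852

Richardson extrapolation on the trapezoidal column (denominator 4−1=3):
R(1,1) = 2.144333 + (2.144333 − 2.317815)/3 = 2.086506
R(2,1) = (4·2.100048 − 2.144333) / 3 = 2.085286
R(2,2) = (16·2.085286 − 2.086506) / 15 = 2.085205
(Column j=1 coincides with Simpson's rule on the same nodes.)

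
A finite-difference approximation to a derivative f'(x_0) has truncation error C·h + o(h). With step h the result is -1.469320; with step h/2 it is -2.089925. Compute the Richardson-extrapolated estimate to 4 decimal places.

The leading error scales as h; refining by a factor of 2 reduces it by 2^1 = 2.
Extrapolated value = (2·A(h/2) − A(h)) / (2 − 1)
= (2·(-2.089925) − (-1.469320)) / 1
= -2.710530 / 1 = -2.710530

-2.7105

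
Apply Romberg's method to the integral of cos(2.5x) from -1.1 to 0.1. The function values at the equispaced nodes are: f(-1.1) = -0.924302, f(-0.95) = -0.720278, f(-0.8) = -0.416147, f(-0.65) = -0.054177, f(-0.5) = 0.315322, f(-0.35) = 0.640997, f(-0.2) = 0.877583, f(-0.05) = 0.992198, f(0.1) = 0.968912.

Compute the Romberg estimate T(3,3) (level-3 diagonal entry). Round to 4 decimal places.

T(0,0) (trapezoid, 1 panel, h=1.2000): 0.026766
T(1,0) (trapezoid, 2 panels, h=0.6000): 0.202576
T(2,0) (trapezoid, 4 panels, h=0.3000): 0.239719
T(3,0) (trapezoid, 8 panels, h=0.1500): 0.248670
T(1,1) = 0.202576 + (0.202576 − 0.026766)/3 = 0.261179
T(2,1) = 0.239719 + (0.239719 − 0.202576)/3 = 0.252100
T(3,1) = 0.248670 + (0.248670 − 0.239719)/3 = 0.251654
T(2,2) = 0.252100 + (0.252100 − 0.261179)/15 = 0.251495
T(3,2) = 0.251654 + (0.251654 − 0.252100)/15 = 0.251624
T(3,3) = 0.251624 + (0.251624 − 0.251495)/63 = 0.251626

0.2516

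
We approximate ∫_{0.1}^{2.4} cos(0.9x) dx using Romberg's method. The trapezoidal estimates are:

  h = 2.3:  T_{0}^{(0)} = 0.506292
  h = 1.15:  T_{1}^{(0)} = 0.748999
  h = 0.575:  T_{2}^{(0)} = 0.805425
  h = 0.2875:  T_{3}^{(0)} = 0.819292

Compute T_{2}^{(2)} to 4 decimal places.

Richardson extrapolation on the trapezoidal column (denominator 4−1=3):
T_{1}^{(1)} = (4·0.748999 − 0.506292) / 3 = 0.829901
T_{2}^{(1)} = 0.805425 + (0.805425 − 0.748999)/3 = 0.824234
T_{2}^{(2)} = (16·0.824234 − 0.829901) / 15 = 0.823856

0.8239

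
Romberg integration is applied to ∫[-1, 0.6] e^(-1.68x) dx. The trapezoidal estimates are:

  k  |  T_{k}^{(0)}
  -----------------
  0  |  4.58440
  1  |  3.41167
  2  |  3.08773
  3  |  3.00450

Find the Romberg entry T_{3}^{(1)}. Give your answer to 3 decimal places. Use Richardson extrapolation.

Richardson extrapolation on the trapezoidal column (denominator 4−1=3):
T_{3}^{(1)} = 3.00450 + (3.00450 − 3.08773)/3 = 2.97676

2.977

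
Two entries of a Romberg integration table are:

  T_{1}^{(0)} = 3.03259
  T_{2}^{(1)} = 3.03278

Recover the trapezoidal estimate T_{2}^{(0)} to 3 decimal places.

From T_{2}^{(1)} = (4·T_{2}^{(0)} − T_{1}^{(0)})/3, solve for T_{2}^{(0)}:
4·T_{2}^{(0)} = 3·3.03278 + 3.03259 = 12.13093
T_{2}^{(0)} = 3.03273

3.033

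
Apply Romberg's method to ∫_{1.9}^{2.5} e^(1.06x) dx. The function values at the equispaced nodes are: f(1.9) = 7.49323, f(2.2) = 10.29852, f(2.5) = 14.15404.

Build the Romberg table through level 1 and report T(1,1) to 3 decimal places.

6.284

T(0,0) (trapezoid, 1 panel, h=0.6000): 6.49418
T(1,0) (trapezoid, 2 panels, h=0.3000): 6.33665
T(1,1) = 6.33665 + (6.33665 − 6.49418)/3 = 6.28414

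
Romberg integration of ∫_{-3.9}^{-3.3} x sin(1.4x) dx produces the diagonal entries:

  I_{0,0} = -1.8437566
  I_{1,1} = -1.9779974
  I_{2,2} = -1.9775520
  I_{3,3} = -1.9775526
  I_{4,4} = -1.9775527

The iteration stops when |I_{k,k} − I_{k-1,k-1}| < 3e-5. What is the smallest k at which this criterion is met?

k = 3

|I_{1,1} − I_{0,0}| = 0.1342408 ≥ 3e-5
|I_{2,2} − I_{1,1}| = 0.0004454 ≥ 3e-5
|I_{3,3} − I_{2,2}| = 0.0000006 < 3e-5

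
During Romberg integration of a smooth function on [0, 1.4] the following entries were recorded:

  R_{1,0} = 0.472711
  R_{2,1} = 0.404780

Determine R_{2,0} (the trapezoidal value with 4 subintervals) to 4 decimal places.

0.4218

From R_{2,1} = (4·R_{2,0} − R_{1,0})/3, solve for R_{2,0}:
4·R_{2,0} = 3·0.404780 + 0.472711 = 1.687051
R_{2,0} = 0.421763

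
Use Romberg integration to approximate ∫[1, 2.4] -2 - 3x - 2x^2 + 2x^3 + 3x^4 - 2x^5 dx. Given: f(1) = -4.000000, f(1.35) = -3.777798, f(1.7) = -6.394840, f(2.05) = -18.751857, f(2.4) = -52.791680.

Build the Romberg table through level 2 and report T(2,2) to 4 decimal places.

T(0,0) (trapezoid, 1 panel, h=1.4000): -39.754176
T(1,0) (trapezoid, 2 panels, h=0.7000): -24.353476
T(2,0) (trapezoid, 4 panels, h=0.3500): -20.062117
T(1,1) = -24.353476 + (-24.353476 − (-39.754176))/3 = -19.219909
T(2,1) = -20.062117 + (-20.062117 − (-24.353476))/3 = -18.631664
T(2,2) = -18.631664 + (-18.631664 − (-19.219909))/15 = -18.592448

-18.5924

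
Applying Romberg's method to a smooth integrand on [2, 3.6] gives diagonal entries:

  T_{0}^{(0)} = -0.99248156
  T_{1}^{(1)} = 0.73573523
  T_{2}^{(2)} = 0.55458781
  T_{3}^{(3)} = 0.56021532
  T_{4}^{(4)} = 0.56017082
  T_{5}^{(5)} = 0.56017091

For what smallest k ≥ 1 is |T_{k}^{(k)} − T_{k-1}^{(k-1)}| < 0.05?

|T_{1}^{(1)} − T_{0}^{(0)}| = 1.72821679 ≥ 0.05
|T_{2}^{(2)} − T_{1}^{(1)}| = 0.18114742 ≥ 0.05
|T_{3}^{(3)} − T_{2}^{(2)}| = 0.00562751 < 0.05

k = 3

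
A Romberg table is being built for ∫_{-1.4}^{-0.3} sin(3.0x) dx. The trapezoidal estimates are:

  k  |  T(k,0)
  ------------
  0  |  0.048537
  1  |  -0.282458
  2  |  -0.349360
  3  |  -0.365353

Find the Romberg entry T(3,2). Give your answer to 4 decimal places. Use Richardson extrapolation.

T(2,1) = (4·(-0.349360) − (-0.282458)) / 3 = -0.371661
T(3,1) = (4·(-0.365353) − (-0.349360)) / 3 = -0.370684
T(3,2) = (16·(-0.370684) − (-0.371661)) / 15 = -0.370619

-0.3706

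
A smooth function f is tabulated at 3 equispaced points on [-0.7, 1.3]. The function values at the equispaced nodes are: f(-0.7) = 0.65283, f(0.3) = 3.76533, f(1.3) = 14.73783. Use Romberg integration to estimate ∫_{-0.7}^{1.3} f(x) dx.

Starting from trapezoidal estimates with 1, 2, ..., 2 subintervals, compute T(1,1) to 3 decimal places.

T(0,0) (trapezoid, 1 panel, h=2.0000): 15.39066
T(1,0) (trapezoid, 2 panels, h=1.0000): 11.46066
T(1,1) = 11.46066 + (11.46066 − 15.39066)/3 = 10.15066

10.151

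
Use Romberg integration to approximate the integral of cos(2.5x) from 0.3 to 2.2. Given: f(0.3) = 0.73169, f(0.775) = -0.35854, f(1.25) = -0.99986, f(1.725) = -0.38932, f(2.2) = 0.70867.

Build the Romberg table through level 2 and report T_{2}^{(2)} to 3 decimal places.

-0.546

T_{0}^{(0)} (trapezoid, 1 panel, h=1.9000): 1.36834
T_{1}^{(0)} (trapezoid, 2 panels, h=0.9500): -0.26570
T_{2}^{(0)} (trapezoid, 4 panels, h=0.4750): -0.48808
T_{1}^{(1)} = -0.26570 + (-0.26570 − 1.36834)/3 = -0.81038
T_{2}^{(1)} = -0.48808 + (-0.48808 − (-0.26570))/3 = -0.56221
T_{2}^{(2)} = -0.56221 + (-0.56221 − (-0.81038))/15 = -0.54567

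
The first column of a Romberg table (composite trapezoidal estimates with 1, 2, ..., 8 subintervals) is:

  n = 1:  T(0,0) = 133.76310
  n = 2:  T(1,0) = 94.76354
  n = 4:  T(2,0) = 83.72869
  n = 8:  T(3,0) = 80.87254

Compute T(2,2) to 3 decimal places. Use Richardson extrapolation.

T(1,1) = 94.76354 + (94.76354 − 133.76310)/3 = 81.76369
T(2,1) = 83.72869 + (83.72869 − 94.76354)/3 = 80.05041
T(2,2) = 80.05041 + (80.05041 − 81.76369)/15 = 79.93619
(Column j=1 coincides with Simpson's rule on the same nodes.)

79.936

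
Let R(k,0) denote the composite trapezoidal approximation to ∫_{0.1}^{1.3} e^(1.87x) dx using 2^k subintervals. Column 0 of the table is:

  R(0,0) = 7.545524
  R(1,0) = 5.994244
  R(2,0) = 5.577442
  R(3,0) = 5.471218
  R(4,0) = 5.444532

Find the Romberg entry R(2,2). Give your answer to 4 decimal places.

R(1,1) = 5.994244 + (5.994244 − 7.545524)/3 = 5.477151
R(2,1) = 5.577442 + (5.577442 − 5.994244)/3 = 5.438508
R(2,2) = 5.438508 + (5.438508 − 5.477151)/15 = 5.435932
(Column j=1 coincides with Simpson's rule on the same nodes.)

5.4359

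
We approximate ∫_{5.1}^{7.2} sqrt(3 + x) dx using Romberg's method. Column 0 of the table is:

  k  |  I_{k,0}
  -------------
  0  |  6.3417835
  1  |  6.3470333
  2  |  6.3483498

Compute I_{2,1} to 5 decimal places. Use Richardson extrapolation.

6.34879

Richardson extrapolation on the trapezoidal column (denominator 4−1=3):
I_{2,1} = 6.3483498 + (6.3483498 − 6.3470333)/3 = 6.3487886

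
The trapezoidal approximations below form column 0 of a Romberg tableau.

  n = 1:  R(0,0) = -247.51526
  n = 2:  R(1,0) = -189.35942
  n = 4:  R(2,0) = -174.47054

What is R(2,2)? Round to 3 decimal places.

Richardson extrapolation on the trapezoidal column (denominator 4−1=3):
R(1,1) = (4·(-189.35942) − (-247.51526)) / 3 = -169.97414
R(2,1) = -174.47054 + (-174.47054 − (-189.35942))/3 = -169.50758
R(2,2) = -169.50758 + (-169.50758 − (-169.97414))/15 = -169.47648

-169.476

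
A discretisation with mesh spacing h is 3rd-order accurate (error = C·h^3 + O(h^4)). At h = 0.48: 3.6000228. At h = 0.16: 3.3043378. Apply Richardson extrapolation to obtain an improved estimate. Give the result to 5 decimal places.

3.29297

The leading error scales as h^3; refining by a factor of 3 reduces it by 3^3 = 27.
Extrapolated value = (27·A(h/3) − A(h)) / (27 − 1)
= (27·3.3043378 − 3.6000228) / 26
= 85.6170978 / 26 = 3.2929653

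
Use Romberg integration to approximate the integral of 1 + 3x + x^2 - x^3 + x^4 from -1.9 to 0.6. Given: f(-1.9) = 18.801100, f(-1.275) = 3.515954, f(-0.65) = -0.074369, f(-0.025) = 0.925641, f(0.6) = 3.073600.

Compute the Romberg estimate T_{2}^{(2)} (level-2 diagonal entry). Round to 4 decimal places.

8.1767

T_{0}^{(0)} (trapezoid, 1 panel, h=2.5000): 27.343375
T_{1}^{(0)} (trapezoid, 2 panels, h=1.2500): 13.578726
T_{2}^{(0)} (trapezoid, 4 panels, h=0.6250): 9.565360
T_{1}^{(1)} = 13.578726 + (13.578726 − 27.343375)/3 = 8.990510
T_{2}^{(1)} = 9.565360 + (9.565360 − 13.578726)/3 = 8.227571
T_{2}^{(2)} = 8.227571 + (8.227571 − 8.990510)/15 = 8.176708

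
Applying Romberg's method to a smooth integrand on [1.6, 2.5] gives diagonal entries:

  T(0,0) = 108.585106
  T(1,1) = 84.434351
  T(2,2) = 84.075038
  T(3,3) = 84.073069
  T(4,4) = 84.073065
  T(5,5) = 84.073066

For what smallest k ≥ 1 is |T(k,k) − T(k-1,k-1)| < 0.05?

k = 3

|T(1,1) − T(0,0)| = 24.150755 ≥ 0.05
|T(2,2) − T(1,1)| = 0.359313 ≥ 0.05
|T(3,3) − T(2,2)| = 0.001969 < 0.05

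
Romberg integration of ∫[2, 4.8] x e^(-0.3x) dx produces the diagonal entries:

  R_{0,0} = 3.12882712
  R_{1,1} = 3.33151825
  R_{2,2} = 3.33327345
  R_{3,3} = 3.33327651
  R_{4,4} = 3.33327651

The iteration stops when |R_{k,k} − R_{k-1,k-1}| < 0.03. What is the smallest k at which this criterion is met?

k = 2

|R_{1,1} − R_{0,0}| = 0.20269113 ≥ 0.03
|R_{2,2} − R_{1,1}| = 0.00175520 < 0.03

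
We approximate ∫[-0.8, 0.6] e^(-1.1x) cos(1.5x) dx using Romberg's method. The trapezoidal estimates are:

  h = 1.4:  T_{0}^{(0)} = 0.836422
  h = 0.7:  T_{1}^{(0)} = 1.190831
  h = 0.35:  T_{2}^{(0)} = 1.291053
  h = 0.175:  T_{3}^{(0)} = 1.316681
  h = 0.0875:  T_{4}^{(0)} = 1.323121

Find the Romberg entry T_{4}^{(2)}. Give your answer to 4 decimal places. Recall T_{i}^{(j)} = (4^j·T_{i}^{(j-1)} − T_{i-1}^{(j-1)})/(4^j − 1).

1.3253

Richardson extrapolation on the trapezoidal column (denominator 4−1=3):
T_{3}^{(1)} = 1.316681 + (1.316681 − 1.291053)/3 = 1.325224
T_{4}^{(1)} = (4·1.323121 − 1.316681) / 3 = 1.325268
T_{4}^{(2)} = (16·1.325268 − 1.325224) / 15 = 1.325271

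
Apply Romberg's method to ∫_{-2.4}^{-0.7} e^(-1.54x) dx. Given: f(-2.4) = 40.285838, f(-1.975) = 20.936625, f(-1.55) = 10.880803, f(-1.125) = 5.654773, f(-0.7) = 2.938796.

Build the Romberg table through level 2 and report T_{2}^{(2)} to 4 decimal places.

24.2546

T_{0}^{(0)} (trapezoid, 1 panel, h=1.7000): 36.740939
T_{1}^{(0)} (trapezoid, 2 panels, h=0.8500): 27.619152
T_{2}^{(0)} (trapezoid, 4 panels, h=0.4250): 25.110920
T_{1}^{(1)} = 27.619152 + (27.619152 − 36.740939)/3 = 24.578556
T_{2}^{(1)} = 25.110920 + (25.110920 − 27.619152)/3 = 24.274843
T_{2}^{(2)} = 24.274843 + (24.274843 − 24.578556)/15 = 24.254595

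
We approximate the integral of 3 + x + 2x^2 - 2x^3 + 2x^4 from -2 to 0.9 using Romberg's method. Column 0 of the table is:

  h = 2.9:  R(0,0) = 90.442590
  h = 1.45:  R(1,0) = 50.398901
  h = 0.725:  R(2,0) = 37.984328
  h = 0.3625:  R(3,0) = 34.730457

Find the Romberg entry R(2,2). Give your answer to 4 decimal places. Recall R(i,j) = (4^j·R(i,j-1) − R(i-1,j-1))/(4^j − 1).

33.6325

R(1,1) = (4·50.398901 − 90.442590) / 3 = 37.051005
R(2,1) = (4·37.984328 − 50.398901) / 3 = 33.846137
R(2,2) = (16·33.846137 − 37.051005) / 15 = 33.632479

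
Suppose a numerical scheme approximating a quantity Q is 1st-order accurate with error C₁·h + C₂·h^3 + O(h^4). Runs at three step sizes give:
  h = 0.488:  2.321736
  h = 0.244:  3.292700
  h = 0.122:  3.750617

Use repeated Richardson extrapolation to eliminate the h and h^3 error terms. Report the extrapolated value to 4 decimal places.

First eliminate the h term (factor 2^1 = 2):
  B₁ = (2·3.292700 − 2.321736)/1 = 4.263664
  B₂ = (2·3.750617 − 3.292700)/1 = 4.208534
Then eliminate the h^3 term (factor 2^3 = 8):
  (8·4.208534 − 4.263664)/7 = 4.200658

4.2007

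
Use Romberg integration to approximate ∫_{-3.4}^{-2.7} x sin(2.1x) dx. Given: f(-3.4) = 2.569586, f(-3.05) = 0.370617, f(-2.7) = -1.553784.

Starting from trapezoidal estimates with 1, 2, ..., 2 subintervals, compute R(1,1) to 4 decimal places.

0.2915

R(0,0) (trapezoid, 1 panel, h=0.7000): 0.355531
R(1,0) (trapezoid, 2 panels, h=0.3500): 0.307481
R(1,1) = 0.307481 + (0.307481 − 0.355531)/3 = 0.291464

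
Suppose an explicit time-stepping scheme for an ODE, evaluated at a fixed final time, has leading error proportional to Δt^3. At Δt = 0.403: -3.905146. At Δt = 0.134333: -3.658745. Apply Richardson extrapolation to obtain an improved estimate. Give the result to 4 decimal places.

The leading error scales as Δt^3; refining by a factor of 3 reduces it by 3^3 = 27.
Extrapolated value = (27·A(Δt/3) − A(Δt)) / (27 − 1)
= (27·(-3.658745) − (-3.905146)) / 26
= -94.880969 / 26 = -3.649268

-3.6493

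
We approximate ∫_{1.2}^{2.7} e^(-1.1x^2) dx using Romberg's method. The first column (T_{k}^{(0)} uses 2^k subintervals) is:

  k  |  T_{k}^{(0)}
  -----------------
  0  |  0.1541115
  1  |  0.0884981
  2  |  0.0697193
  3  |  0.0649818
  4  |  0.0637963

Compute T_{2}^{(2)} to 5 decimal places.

T_{1}^{(1)} = 0.0884981 + (0.0884981 − 0.1541115)/3 = 0.0666270
T_{2}^{(1)} = (4·0.0697193 − 0.0884981) / 3 = 0.0634597
T_{2}^{(2)} = 0.0634597 + (0.0634597 − 0.0666270)/15 = 0.0632485

0.06325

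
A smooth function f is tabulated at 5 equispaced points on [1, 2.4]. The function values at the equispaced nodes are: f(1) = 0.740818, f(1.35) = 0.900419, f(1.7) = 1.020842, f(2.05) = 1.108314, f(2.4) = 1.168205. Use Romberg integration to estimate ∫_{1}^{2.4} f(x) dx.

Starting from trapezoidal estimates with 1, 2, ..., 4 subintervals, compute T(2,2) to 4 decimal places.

1.3983

T(0,0) (trapezoid, 1 panel, h=1.4000): 1.336316
T(1,0) (trapezoid, 2 panels, h=0.7000): 1.382747
T(2,0) (trapezoid, 4 panels, h=0.3500): 1.394430
T(1,1) = 1.382747 + (1.382747 − 1.336316)/3 = 1.398224
T(2,1) = 1.394430 + (1.394430 − 1.382747)/3 = 1.398324
T(2,2) = 1.398324 + (1.398324 − 1.398224)/15 = 1.398331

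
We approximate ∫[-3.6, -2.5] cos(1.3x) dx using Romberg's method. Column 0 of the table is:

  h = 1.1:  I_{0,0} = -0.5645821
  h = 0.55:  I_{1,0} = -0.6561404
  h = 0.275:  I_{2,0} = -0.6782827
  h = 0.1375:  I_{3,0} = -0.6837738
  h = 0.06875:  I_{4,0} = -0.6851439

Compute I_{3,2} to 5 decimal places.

I_{2,1} = -0.6782827 + (-0.6782827 − (-0.6561404))/3 = -0.6856635
I_{3,1} = -0.6837738 + (-0.6837738 − (-0.6782827))/3 = -0.6856042
I_{3,2} = (16·(-0.6856042) − (-0.6856635)) / 15 = -0.6856002
(Column j=1 coincides with Simpson's rule on the same nodes.)

-0.68560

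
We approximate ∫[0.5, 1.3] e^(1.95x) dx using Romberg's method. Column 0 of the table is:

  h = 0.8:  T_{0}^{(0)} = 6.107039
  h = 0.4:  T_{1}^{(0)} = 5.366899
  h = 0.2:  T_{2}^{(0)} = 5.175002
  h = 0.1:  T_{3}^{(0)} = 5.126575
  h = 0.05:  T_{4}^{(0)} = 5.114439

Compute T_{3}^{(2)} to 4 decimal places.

5.1104

T_{2}^{(1)} = 5.175002 + (5.175002 − 5.366899)/3 = 5.111036
T_{3}^{(1)} = 5.126575 + (5.126575 − 5.175002)/3 = 5.110433
T_{3}^{(2)} = (16·5.110433 − 5.111036) / 15 = 5.110393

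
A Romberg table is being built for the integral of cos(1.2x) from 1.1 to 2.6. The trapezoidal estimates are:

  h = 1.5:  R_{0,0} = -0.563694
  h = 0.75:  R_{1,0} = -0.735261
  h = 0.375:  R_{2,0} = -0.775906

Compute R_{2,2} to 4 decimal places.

-0.7893

Richardson extrapolation on the trapezoidal column (denominator 4−1=3):
R_{1,1} = -0.735261 + (-0.735261 − (-0.563694))/3 = -0.792450
R_{2,1} = -0.775906 + (-0.775906 − (-0.735261))/3 = -0.789454
R_{2,2} = (16·(-0.789454) − (-0.792450)) / 15 = -0.789254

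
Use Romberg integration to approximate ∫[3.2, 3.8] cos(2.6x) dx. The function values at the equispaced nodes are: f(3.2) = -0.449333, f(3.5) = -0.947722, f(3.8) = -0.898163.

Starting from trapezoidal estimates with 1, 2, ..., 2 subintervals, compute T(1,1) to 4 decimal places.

-0.5138

T(0,0) (trapezoid, 1 panel, h=0.6000): -0.404249
T(1,0) (trapezoid, 2 panels, h=0.3000): -0.486441
T(1,1) = -0.486441 + (-0.486441 − (-0.404249))/3 = -0.513838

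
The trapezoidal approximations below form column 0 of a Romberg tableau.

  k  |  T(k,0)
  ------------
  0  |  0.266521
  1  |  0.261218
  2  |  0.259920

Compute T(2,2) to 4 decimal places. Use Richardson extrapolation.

0.2595

T(1,1) = 0.261218 + (0.261218 − 0.266521)/3 = 0.259450
T(2,1) = (4·0.259920 − 0.261218) / 3 = 0.259487
T(2,2) = 0.259487 + (0.259487 − 0.259450)/15 = 0.259489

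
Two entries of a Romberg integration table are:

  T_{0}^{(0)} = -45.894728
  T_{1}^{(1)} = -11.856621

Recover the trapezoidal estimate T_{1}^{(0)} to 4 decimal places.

From T_{1}^{(1)} = (4·T_{1}^{(0)} − T_{0}^{(0)})/3, solve for T_{1}^{(0)}:
4·T_{1}^{(0)} = 3·(-11.856621) + (-45.894728) = -81.464591
T_{1}^{(0)} = -20.366148

-20.3661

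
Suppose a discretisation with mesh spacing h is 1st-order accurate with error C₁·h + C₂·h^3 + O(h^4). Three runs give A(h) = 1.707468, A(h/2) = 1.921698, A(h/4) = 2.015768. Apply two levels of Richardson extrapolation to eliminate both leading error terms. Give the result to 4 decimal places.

First eliminate the h term (factor 2^1 = 2):
  B₁ = (2·1.921698 − 1.707468)/1 = 2.135928
  B₂ = (2·2.015768 − 1.921698)/1 = 2.109838
Then eliminate the h^3 term (factor 2^3 = 8):
  (8·2.109838 − 2.135928)/7 = 2.106111

2.1061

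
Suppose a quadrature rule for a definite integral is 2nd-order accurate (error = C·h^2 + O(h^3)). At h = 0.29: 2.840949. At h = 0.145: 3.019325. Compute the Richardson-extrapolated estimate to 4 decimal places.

3.0788

Extrapolated value = (4·A(h/2) − A(h)) / (4 − 1)
= (4·3.019325 − 2.840949) / 3
= 9.236351 / 3 = 3.078784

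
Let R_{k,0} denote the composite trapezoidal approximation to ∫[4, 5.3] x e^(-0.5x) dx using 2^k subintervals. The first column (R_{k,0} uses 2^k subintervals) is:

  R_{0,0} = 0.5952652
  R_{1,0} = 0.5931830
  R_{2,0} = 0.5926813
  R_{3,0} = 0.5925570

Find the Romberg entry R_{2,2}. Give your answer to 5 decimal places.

0.59252

R_{1,1} = (4·0.5931830 − 0.5952652) / 3 = 0.5924889
R_{2,1} = 0.5926813 + (0.5926813 − 0.5931830)/3 = 0.5925141
R_{2,2} = 0.5925141 + (0.5925141 − 0.5924889)/15 = 0.5925158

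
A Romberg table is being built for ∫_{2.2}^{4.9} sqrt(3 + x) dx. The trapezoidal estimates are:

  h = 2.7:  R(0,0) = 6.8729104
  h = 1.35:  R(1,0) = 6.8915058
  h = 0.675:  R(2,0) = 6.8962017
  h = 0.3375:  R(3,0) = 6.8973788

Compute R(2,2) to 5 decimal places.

6.89777

Richardson extrapolation on the trapezoidal column (denominator 4−1=3):
R(1,1) = (4·6.8915058 − 6.8729104) / 3 = 6.8977043
R(2,1) = (4·6.8962017 − 6.8915058) / 3 = 6.8977670
R(2,2) = (16·6.8977670 − 6.8977043) / 15 = 6.8977712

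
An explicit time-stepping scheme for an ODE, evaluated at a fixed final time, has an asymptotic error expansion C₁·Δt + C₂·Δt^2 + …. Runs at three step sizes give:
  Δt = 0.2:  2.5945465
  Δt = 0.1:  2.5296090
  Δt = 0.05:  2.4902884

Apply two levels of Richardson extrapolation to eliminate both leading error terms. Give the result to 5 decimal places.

First eliminate the Δt term (factor 2^1 = 2):
  B₁ = (2·2.5296090 − 2.5945465)/1 = 2.4646715
  B₂ = (2·2.4902884 − 2.5296090)/1 = 2.4509678
Then eliminate the Δt^2 term (factor 2^2 = 4):
  (4·2.4509678 − 2.4646715)/3 = 2.4463999

2.44640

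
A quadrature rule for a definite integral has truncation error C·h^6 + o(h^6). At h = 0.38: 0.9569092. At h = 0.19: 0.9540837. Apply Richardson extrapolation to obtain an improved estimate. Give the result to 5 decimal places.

0.95404

Extrapolated value = (64·A(h/2) − A(h)) / (64 − 1)
= (64·0.9540837 − 0.9569092) / 63
= 60.1044476 / 63 = 0.9540389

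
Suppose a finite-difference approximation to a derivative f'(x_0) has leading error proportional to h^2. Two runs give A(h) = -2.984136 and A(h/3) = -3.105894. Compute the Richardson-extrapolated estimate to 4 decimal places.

The leading error scales as h^2; refining by a factor of 3 reduces it by 3^2 = 9.
Extrapolated value = (9·A(h/3) − A(h)) / (9 − 1)
= (9·(-3.105894) − (-2.984136)) / 8
= -24.968910 / 8 = -3.121114

-3.1211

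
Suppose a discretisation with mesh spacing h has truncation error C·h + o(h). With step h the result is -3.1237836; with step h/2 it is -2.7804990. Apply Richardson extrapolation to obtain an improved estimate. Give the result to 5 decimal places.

-2.43721

The leading error scales as h; refining by a factor of 2 reduces it by 2^1 = 2.
Extrapolated value = (2·A(h/2) − A(h)) / (2 − 1)
= (2·(-2.7804990) − (-3.1237836)) / 1
= -2.4372144 / 1 = -2.4372144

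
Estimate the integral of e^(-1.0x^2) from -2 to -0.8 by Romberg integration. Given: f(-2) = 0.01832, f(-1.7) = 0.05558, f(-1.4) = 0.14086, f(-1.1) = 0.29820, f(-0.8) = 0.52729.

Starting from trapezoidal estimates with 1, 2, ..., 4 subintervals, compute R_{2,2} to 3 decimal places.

R_{0,0} (trapezoid, 1 panel, h=1.2000): 0.32737
R_{1,0} (trapezoid, 2 panels, h=0.6000): 0.24820
R_{2,0} (trapezoid, 4 panels, h=0.3000): 0.23023
R_{1,1} = 0.24820 + (0.24820 − 0.32737)/3 = 0.22181
R_{2,1} = 0.23023 + (0.23023 − 0.24820)/3 = 0.22424
R_{2,2} = 0.22424 + (0.22424 − 0.22181)/15 = 0.22440

0.224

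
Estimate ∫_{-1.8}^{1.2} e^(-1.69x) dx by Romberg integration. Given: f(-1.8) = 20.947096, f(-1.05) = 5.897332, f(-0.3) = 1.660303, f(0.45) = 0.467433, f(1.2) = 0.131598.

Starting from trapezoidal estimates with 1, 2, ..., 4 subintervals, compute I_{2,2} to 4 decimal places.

I_{0,0} (trapezoid, 1 panel, h=3.0000): 31.618041
I_{1,0} (trapezoid, 2 panels, h=1.5000): 18.299475
I_{2,0} (trapezoid, 4 panels, h=0.7500): 13.923311
I_{1,1} = 18.299475 + (18.299475 − 31.618041)/3 = 13.859953
I_{2,1} = 13.923311 + (13.923311 − 18.299475)/3 = 12.464590
I_{2,2} = 12.464590 + (12.464590 − 13.859953)/15 = 12.371566

12.3716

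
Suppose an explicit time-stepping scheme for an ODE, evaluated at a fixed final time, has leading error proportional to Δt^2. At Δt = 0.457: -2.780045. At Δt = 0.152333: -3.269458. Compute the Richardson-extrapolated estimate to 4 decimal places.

-3.3306

The leading error scales as Δt^2; refining by a factor of 3 reduces it by 3^2 = 9.
Extrapolated value = (9·A(Δt/3) − A(Δt)) / (9 − 1)
= (9·(-3.269458) − (-2.780045)) / 8
= -26.645077 / 8 = -3.330635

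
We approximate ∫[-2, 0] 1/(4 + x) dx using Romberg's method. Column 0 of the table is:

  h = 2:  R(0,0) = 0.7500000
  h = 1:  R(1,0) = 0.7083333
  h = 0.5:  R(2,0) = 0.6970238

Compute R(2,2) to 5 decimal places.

R(1,1) = (4·0.7083333 − 0.7500000) / 3 = 0.6944444
R(2,1) = 0.6970238 + (0.6970238 − 0.7083333)/3 = 0.6932540
R(2,2) = 0.6932540 + (0.6932540 − 0.6944444)/15 = 0.6931746
(Column j=1 coincides with Simpson's rule on the same nodes.)

0.69317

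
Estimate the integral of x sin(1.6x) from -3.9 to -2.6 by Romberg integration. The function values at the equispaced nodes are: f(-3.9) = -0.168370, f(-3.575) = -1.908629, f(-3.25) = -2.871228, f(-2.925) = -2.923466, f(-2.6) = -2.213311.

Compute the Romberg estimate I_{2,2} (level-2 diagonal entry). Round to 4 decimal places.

I_{0,0} (trapezoid, 1 panel, h=1.3000): -1.548093
I_{1,0} (trapezoid, 2 panels, h=0.6500): -2.640345
I_{2,0} (trapezoid, 4 panels, h=0.3250): -2.890603
I_{1,1} = -2.640345 + (-2.640345 − (-1.548093))/3 = -3.004429
I_{2,1} = -2.890603 + (-2.890603 − (-2.640345))/3 = -2.974022
I_{2,2} = -2.974022 + (-2.974022 − (-3.004429))/15 = -2.971995

-2.9720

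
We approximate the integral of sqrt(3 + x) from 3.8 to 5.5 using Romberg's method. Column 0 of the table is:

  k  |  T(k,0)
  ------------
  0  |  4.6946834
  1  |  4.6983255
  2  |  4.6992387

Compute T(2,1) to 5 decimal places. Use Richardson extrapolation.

4.69954

T(2,1) = (4·4.6992387 − 4.6983255) / 3 = 4.6995431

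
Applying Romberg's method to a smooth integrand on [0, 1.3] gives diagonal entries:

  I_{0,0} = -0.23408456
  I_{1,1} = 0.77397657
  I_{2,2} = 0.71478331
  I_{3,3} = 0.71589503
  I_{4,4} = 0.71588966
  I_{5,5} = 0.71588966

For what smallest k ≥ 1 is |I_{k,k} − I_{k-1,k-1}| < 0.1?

k = 2

|I_{1,1} − I_{0,0}| = 1.00806113 ≥ 0.1
|I_{2,2} − I_{1,1}| = 0.05919326 < 0.1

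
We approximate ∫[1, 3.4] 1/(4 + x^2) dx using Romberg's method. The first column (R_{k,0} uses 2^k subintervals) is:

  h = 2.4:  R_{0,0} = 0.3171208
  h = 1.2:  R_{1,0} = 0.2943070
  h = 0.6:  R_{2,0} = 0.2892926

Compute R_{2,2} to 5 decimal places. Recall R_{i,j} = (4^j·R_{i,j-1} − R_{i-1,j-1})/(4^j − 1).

0.28768

Richardson extrapolation on the trapezoidal column (denominator 4−1=3):
R_{1,1} = 0.2943070 + (0.2943070 − 0.3171208)/3 = 0.2867024
R_{2,1} = (4·0.2892926 − 0.2943070) / 3 = 0.2876211
R_{2,2} = 0.2876211 + (0.2876211 − 0.2867024)/15 = 0.2876823
(Column j=1 coincides with Simpson's rule on the same nodes.)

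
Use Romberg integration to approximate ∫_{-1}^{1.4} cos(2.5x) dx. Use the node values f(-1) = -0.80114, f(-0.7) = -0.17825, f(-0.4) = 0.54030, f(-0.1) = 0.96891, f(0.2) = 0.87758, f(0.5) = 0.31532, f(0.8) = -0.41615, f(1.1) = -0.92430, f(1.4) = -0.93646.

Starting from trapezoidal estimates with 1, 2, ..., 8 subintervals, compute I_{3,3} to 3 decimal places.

I_{0,0} (trapezoid, 1 panel, h=2.4000): -2.08512
I_{1,0} (trapezoid, 2 panels, h=1.2000): 0.01054
I_{2,0} (trapezoid, 4 panels, h=0.6000): 0.07976
I_{3,0} (trapezoid, 8 panels, h=0.3000): 0.09438
I_{1,1} = 0.01054 + (0.01054 − (-2.08512))/3 = 0.70909
I_{2,1} = 0.07976 + (0.07976 − 0.01054)/3 = 0.10283
I_{3,1} = 0.09438 + (0.09438 − 0.07976)/3 = 0.09925
I_{2,2} = 0.10283 + (0.10283 − 0.70909)/15 = 0.06241
I_{3,2} = 0.09925 + (0.09925 − 0.10283)/15 = 0.09901
I_{3,3} = 0.09901 + (0.09901 − 0.06241)/63 = 0.09959

0.100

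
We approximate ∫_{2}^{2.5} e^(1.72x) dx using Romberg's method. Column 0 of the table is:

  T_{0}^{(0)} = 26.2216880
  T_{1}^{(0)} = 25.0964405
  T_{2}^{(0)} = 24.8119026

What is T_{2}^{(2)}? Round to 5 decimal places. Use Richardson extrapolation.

Richardson extrapolation on the trapezoidal column (denominator 4−1=3):
T_{1}^{(1)} = (4·25.0964405 − 26.2216880) / 3 = 24.7213580
T_{2}^{(1)} = 24.8119026 + (24.8119026 − 25.0964405)/3 = 24.7170566
T_{2}^{(2)} = (16·24.7170566 − 24.7213580) / 15 = 24.7167698
(Column j=1 coincides with Simpson's rule on the same nodes.)

24.71677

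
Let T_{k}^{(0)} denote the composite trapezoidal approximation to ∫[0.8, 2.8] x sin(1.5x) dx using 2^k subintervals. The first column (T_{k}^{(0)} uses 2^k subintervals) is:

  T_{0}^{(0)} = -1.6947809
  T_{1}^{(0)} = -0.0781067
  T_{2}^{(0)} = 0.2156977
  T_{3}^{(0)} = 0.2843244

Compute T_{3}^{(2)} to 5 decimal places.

0.30677

Richardson extrapolation on the trapezoidal column (denominator 4−1=3):
T_{2}^{(1)} = 0.2156977 + (0.2156977 − (-0.0781067))/3 = 0.3136325
T_{3}^{(1)} = 0.2843244 + (0.2843244 − 0.2156977)/3 = 0.3072000
T_{3}^{(2)} = (16·0.3072000 − 0.3136325) / 15 = 0.3067712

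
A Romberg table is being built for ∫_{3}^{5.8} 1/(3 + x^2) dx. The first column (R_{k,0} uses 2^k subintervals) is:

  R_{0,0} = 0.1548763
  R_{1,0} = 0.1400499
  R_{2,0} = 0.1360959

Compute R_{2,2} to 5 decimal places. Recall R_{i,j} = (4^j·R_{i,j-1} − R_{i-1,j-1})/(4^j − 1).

Richardson extrapolation on the trapezoidal column (denominator 4−1=3):
R_{1,1} = (4·0.1400499 − 0.1548763) / 3 = 0.1351078
R_{2,1} = (4·0.1360959 − 0.1400499) / 3 = 0.1347779
R_{2,2} = (16·0.1347779 − 0.1351078) / 15 = 0.1347559
(Column j=1 coincides with Simpson's rule on the same nodes.)

0.13476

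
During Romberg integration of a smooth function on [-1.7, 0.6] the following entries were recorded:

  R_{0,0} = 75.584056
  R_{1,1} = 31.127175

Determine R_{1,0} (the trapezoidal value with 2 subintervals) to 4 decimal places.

From R_{1,1} = (4·R_{1,0} − R_{0,0})/3, solve for R_{1,0}:
4·R_{1,0} = 3·31.127175 + 75.584056 = 168.965581
R_{1,0} = 42.241395

42.2414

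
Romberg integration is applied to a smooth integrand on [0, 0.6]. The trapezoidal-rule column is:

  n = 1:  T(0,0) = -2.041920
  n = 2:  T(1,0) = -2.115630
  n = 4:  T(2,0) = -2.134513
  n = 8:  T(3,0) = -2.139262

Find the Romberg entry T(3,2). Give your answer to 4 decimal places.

-2.1408

Richardson extrapolation on the trapezoidal column (denominator 4−1=3):
T(2,1) = -2.134513 + (-2.134513 − (-2.115630))/3 = -2.140807
T(3,1) = -2.139262 + (-2.139262 − (-2.134513))/3 = -2.140845
T(3,2) = (16·(-2.140845) − (-2.140807)) / 15 = -2.140848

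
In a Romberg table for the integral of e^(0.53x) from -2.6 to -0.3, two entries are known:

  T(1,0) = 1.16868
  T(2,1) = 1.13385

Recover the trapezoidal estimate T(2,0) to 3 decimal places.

1.143

From T(2,1) = (4·T(2,0) − T(1,0))/3, solve for T(2,0):
4·T(2,0) = 3·1.13385 + 1.16868 = 4.57023
T(2,0) = 1.14256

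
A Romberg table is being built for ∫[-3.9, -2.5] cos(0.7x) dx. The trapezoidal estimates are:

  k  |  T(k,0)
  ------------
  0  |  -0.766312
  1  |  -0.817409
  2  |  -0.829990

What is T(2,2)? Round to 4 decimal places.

Richardson extrapolation on the trapezoidal column (denominator 4−1=3):
T(1,1) = -0.817409 + (-0.817409 − (-0.766312))/3 = -0.834441
T(2,1) = -0.829990 + (-0.829990 − (-0.817409))/3 = -0.834184
T(2,2) = (16·(-0.834184) − (-0.834441)) / 15 = -0.834167
(Column j=1 coincides with Simpson's rule on the same nodes.)

-0.8342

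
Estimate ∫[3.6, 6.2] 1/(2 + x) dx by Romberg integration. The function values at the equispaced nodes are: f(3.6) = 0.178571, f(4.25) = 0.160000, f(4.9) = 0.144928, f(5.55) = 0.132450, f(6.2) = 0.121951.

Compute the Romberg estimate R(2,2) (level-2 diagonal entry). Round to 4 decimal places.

R(0,0) (trapezoid, 1 panel, h=2.6000): 0.390679
R(1,0) (trapezoid, 2 panels, h=1.3000): 0.383746
R(2,0) (trapezoid, 4 panels, h=0.6500): 0.381965
R(1,1) = 0.383746 + (0.383746 − 0.390679)/3 = 0.381435
R(2,1) = 0.381965 + (0.381965 − 0.383746)/3 = 0.381371
R(2,2) = 0.381371 + (0.381371 − 0.381435)/15 = 0.381367

0.3814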